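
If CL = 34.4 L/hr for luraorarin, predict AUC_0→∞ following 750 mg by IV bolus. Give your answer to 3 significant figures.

AUC_0→∞ = Dose_iv / CL
        = 750 / 34.4 = 21.8023 mg/L·hr

AUC = 21.8 mg/L·hr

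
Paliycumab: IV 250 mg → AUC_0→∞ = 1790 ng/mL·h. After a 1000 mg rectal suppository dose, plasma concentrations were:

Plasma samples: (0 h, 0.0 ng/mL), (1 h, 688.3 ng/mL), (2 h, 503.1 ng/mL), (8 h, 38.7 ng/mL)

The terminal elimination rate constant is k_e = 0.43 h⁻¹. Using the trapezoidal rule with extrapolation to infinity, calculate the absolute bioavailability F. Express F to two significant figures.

Trapezoidal AUC_0→8 (rectal suppository):
  [0→1]: (0.0+688.3)/2 × 1 = 344.15
  [1→2]: (688.3+503.1)/2 × 1 = 595.7
  [2→8]: (503.1+38.7)/2 × 6 = 1625.4
  Sum = 2565.25 ng/mL·h
Tail: C_last/k_e = 38.7/0.43 = 90.000
AUC_0→∞ (rectal suppository) = 2565.25 + 90.000 = 2655.25 ng/mL·h
F = (AUC_ev/D_ev)/(AUC_iv/D_iv) = (2655.25/1000)/(1790/250) = 2.65525/7.16 = 0.3708

F = 0.37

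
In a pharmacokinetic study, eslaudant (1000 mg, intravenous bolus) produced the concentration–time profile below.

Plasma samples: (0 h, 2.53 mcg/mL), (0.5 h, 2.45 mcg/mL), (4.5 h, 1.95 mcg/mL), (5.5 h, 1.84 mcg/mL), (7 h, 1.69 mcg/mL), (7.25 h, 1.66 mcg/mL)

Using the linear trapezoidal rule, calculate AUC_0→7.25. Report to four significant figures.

Trapezoidal AUC_0→7.25:
  [0→0.5]: (2.53+2.45)/2 × 0.5 = 1.245
  [0.5→4.5]: (2.45+1.95)/2 × 4 = 8.8
  [4.5→5.5]: (1.95+1.84)/2 × 1 = 1.895
  [5.5→7]: (1.84+1.69)/2 × 1.5 = 2.6475
  [7→7.25]: (1.69+1.66)/2 × 0.25 = 0.41875
  Sum = 15.00625 mcg/mL·h

AUC = 15.01 mcg/mL·h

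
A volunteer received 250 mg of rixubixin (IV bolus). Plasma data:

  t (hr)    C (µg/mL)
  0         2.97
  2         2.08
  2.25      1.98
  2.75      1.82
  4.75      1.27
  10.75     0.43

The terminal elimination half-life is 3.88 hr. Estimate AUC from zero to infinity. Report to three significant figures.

Trapezoidal AUC_0→10.75:
  [0→2]: (2.97+2.08)/2 × 2 = 5.05
  [2→2.25]: (2.08+1.98)/2 × 0.25 = 0.5075
  [2.25→2.75]: (1.98+1.82)/2 × 0.5 = 0.95
  [2.75→4.75]: (1.82+1.27)/2 × 2 = 3.09
  [4.75→10.75]: (1.27+0.43)/2 × 6 = 5.1
  Sum = 14.6975 µg/mL·hr
k_e = ln2 / t½ = 0.693147 / 3.88 = 0.1786 hr^-1
Extrapolated tail: C_last / k_e = 0.43 / 0.1786 = 2.408
AUC_0→∞ = 14.6975 + 2.408 = 17.1055 µg/mL·hr

AUC = 17.1 µg/mL·hr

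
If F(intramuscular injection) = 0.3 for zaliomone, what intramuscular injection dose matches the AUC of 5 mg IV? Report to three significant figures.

For equal systemic exposure: F × D_ev = D_iv
D_ev = D_iv / F = 5 / 0.3 = 16.6667 mg

D_intramuscular = 16.7 mg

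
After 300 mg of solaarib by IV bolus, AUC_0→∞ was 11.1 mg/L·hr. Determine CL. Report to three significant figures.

CL = Dose_iv / AUC_0→∞
   = 300 / 11.1 = 27.027 L/hr

CL = 27.0 L/hr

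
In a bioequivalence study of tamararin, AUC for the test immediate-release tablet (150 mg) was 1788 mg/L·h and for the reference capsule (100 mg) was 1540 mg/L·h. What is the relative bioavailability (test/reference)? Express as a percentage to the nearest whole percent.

F_rel = (AUC_test/D_test) / (AUC_ref/D_ref)
      = (1788/150) / (1540/100)
      = 11.92 / 15.4 = 0.7740 = 77.40%

F_rel = 77%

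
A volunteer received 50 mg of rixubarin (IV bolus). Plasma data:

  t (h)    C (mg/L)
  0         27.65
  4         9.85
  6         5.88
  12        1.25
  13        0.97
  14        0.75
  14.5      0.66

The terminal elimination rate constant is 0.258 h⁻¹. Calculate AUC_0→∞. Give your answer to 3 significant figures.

Trapezoidal AUC_0→14.5:
  [0→4]: (27.65+9.85)/2 × 4 = 75.0
  [4→6]: (9.85+5.88)/2 × 2 = 15.73
  [6→12]: (5.88+1.25)/2 × 6 = 21.39
  [12→13]: (1.25+0.97)/2 × 1 = 1.11
  [13→14]: (0.97+0.75)/2 × 1 = 0.86
  [14→14.5]: (0.75+0.66)/2 × 0.5 = 0.3525
  Sum = 114.4425 mg/L·h
Extrapolated tail: C_last / k_e = 0.66 / 0.258 = 2.558
AUC_0→∞ = 114.4425 + 2.558 = 117.0005 mg/L·h

AUC = 117 mg/L·h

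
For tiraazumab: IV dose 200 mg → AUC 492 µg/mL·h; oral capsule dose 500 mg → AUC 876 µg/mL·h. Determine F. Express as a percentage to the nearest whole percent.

F = 71%

F = (AUC_ev / D_ev) / (AUC_iv / D_iv)
  = (876/500) / (492/200)
  = 1.752 / 2.46 = 0.7122
  = 71.22%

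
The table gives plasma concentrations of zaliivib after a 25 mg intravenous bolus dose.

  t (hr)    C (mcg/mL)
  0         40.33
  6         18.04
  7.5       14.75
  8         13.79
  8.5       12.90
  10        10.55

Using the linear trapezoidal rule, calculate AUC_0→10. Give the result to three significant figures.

Trapezoidal AUC_0→10:
  [0→6]: (40.33+18.04)/2 × 6 = 175.11
  [6→7.5]: (18.04+14.75)/2 × 1.5 = 24.5925
  [7.5→8]: (14.75+13.79)/2 × 0.5 = 7.135
  [8→8.5]: (13.79+12.90)/2 × 0.5 = 6.6725
  [8.5→10]: (12.90+10.55)/2 × 1.5 = 17.5875
  Sum = 231.0975 mcg/mL·hr

AUC = 231 mcg/mL·hr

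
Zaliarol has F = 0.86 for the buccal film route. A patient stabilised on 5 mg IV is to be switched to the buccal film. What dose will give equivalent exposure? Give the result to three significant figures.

D_buccal = 5.81 mg

For equal systemic exposure: F × D_ev = D_iv
D_ev = D_iv / F = 5 / 0.86 = 5.81395 mg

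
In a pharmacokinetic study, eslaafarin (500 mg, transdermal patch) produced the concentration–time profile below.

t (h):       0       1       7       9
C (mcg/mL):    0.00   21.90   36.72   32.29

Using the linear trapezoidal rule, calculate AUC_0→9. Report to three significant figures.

AUC = 256 mcg/mL·h

Trapezoidal AUC_0→9:
  [0→1]: (0.00+21.90)/2 × 1 = 10.95
  [1→7]: (21.90+36.72)/2 × 6 = 175.86
  [7→9]: (36.72+32.29)/2 × 2 = 69.01
  Sum = 255.82 mcg/mL·h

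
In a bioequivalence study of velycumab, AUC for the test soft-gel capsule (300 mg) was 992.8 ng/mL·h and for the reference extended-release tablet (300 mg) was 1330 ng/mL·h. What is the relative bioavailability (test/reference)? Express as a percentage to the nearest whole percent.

F_rel = (AUC_test/D_test) / (AUC_ref/D_ref)
      = (992.8/300) / (1330/300)
      = 3.30933 / 4.43333 = 0.7465 = 74.65%

F_rel = 75%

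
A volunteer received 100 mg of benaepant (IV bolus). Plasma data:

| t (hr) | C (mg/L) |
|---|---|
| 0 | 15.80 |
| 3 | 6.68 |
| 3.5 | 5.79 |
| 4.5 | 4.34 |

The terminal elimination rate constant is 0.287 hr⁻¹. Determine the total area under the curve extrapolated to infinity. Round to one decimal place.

Trapezoidal AUC_0→4.5:
  [0→3]: (15.80+6.68)/2 × 3 = 33.72
  [3→3.5]: (6.68+5.79)/2 × 0.5 = 3.1175
  [3.5→4.5]: (5.79+4.34)/2 × 1 = 5.065
  Sum = 41.9025 mg/L·hr
Extrapolated tail: C_last / k_e = 4.34 / 0.287 = 15.122
AUC_0→∞ = 41.9025 + 15.122 = 57.0245 mg/L·hr

AUC = 57.0 mg/L·hr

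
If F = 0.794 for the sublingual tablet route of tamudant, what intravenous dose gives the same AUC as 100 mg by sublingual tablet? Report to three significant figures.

Systemic exposure from an extravascular dose = F × D_ev, so the equivalent IV dose is F × D_ev.
D_iv = F × D_ev = 0.794 × 100 = 79.4 mg

D_iv = 79.4 mg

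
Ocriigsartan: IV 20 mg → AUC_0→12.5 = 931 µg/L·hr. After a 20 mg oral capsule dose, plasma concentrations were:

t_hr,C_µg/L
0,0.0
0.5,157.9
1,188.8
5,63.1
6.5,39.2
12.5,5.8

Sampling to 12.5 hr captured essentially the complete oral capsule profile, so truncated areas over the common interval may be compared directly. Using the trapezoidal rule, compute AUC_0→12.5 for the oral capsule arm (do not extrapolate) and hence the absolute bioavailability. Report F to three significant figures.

Trapezoidal AUC_0→12.5 (oral capsule):
  [0→0.5]: (0.0+157.9)/2 × 0.5 = 39.475
  [0.5→1]: (157.9+188.8)/2 × 0.5 = 86.675
  [1→5]: (188.8+63.1)/2 × 4 = 503.8
  [5→6.5]: (63.1+39.2)/2 × 1.5 = 76.725
  [6.5→12.5]: (39.2+5.8)/2 × 6 = 135.0
  Sum = 841.675 µg/L·hr
F = (AUC_ev/D_ev)/(AUC_iv/D_iv) = (841.675/20)/(931/20) = 42.08375/46.55 = 0.9041

F = 0.904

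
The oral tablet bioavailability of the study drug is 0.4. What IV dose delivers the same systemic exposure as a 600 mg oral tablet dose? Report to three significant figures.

D_iv = 240 mg

Systemic exposure from an extravascular dose = F × D_ev, so the equivalent IV dose is F × D_ev.
D_iv = F × D_ev = 0.4 × 600 = 240 mg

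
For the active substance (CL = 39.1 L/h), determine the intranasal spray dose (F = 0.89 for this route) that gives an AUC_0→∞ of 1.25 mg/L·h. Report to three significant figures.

Dose = CL × AUC_0→∞ / F
     = 39.1 × 1.25 / 0.89 = 54.9157 mg

Dose = 54.9 mg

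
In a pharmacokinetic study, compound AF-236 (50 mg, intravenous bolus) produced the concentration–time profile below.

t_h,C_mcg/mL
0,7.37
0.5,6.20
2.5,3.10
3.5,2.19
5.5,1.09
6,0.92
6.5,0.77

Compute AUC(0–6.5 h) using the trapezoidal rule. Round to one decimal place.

Trapezoidal AUC_0→6.5:
  [0→0.5]: (7.37+6.20)/2 × 0.5 = 3.3925
  [0.5→2.5]: (6.20+3.10)/2 × 2 = 9.3
  [2.5→3.5]: (3.10+2.19)/2 × 1 = 2.645
  [3.5→5.5]: (2.19+1.09)/2 × 2 = 3.28
  [5.5→6]: (1.09+0.92)/2 × 0.5 = 0.5025
  [6→6.5]: (0.92+0.77)/2 × 0.5 = 0.4225
  Sum = 19.5425 mcg/mL·h

AUC = 19.5 mcg/mL·h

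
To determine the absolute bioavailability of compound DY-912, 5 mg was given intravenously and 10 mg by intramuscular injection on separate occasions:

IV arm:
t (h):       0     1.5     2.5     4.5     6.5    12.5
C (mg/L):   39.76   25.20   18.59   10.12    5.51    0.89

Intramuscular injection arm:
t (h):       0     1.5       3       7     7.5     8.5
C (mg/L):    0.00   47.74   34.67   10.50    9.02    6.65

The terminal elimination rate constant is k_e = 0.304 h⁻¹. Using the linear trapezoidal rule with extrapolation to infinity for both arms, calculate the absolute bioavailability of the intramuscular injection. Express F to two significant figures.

Trapezoidal AUC_0→12.5 (IV):
  [0→1.5]: (39.76+25.20)/2 × 1.5 = 48.72
  [1.5→2.5]: (25.20+18.59)/2 × 1 = 21.895
  [2.5→4.5]: (18.59+10.12)/2 × 2 = 28.71
  [4.5→6.5]: (10.12+5.51)/2 × 2 = 15.63
  [6.5→12.5]: (5.51+0.89)/2 × 6 = 19.2
  Sum = 134.155 mg/L·h
IV tail: 0.89/0.304 = 2.928; AUC_iv,0→∞ = 134.155 + 2.928 = 137.083 mg/L·h
Trapezoidal AUC_0→8.5 (intramuscular injection):
  [0→1.5]: (0.00+47.74)/2 × 1.5 = 35.805
  [1.5→3]: (47.74+34.67)/2 × 1.5 = 61.8075
  [3→7]: (34.67+10.50)/2 × 4 = 90.34
  [7→7.5]: (10.50+9.02)/2 × 0.5 = 4.88
  [7.5→8.5]: (9.02+6.65)/2 × 1 = 7.835
  Sum = 200.6675 mg/L·h
intramuscular injection tail: 6.65/0.304 = 21.875; AUC_ev,0→∞ = 200.6675 + 21.875 = 222.5425 mg/L·h
F = (AUC_ev/D_ev)/(AUC_iv/D_iv) = (222.5425/10)/(137.083/5) = 22.25425/27.4166 = 0.8117

F = 0.81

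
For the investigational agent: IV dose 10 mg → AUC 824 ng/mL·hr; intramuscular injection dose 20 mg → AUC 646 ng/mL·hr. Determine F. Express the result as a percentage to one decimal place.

F = (AUC_ev / D_ev) / (AUC_iv / D_iv)
  = (646/20) / (824/10)
  = 32.3 / 82.4 = 0.3920
  = 39.20%

F = 39.2%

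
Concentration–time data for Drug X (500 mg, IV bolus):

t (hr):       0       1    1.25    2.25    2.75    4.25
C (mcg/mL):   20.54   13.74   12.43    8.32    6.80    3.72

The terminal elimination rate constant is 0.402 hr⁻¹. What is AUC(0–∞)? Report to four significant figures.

Trapezoidal AUC_0→4.25:
  [0→1]: (20.54+13.74)/2 × 1 = 17.14
  [1→1.25]: (13.74+12.43)/2 × 0.25 = 3.27125
  [1.25→2.25]: (12.43+8.32)/2 × 1 = 10.375
  [2.25→2.75]: (8.32+6.80)/2 × 0.5 = 3.78
  [2.75→4.25]: (6.80+3.72)/2 × 1.5 = 7.89
  Sum = 42.45625 mcg/mL·hr
Extrapolated tail: C_last / k_e = 3.72 / 0.402 = 9.254
AUC_0→∞ = 42.45625 + 9.254 = 51.71025 mcg/mL·hr

AUC = 51.71 mcg/mL·hr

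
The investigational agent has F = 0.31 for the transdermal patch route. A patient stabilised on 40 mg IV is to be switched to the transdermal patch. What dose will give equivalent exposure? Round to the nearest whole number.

D_transdermal = 129 mg

For equal systemic exposure: F × D_ev = D_iv
D_ev = D_iv / F = 40 / 0.31 = 129.032 mg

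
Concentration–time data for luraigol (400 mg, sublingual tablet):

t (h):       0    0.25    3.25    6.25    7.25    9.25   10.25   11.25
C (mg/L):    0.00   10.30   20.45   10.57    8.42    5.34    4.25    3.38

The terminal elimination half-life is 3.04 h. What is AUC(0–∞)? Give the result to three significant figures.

AUC = 141 mg/L·h

Trapezoidal AUC_0→11.25:
  [0→0.25]: (0.00+10.30)/2 × 0.25 = 1.2875
  [0.25→3.25]: (10.30+20.45)/2 × 3 = 46.125
  [3.25→6.25]: (20.45+10.57)/2 × 3 = 46.53
  [6.25→7.25]: (10.57+8.42)/2 × 1 = 9.495
  [7.25→9.25]: (8.42+5.34)/2 × 2 = 13.76
  [9.25→10.25]: (5.34+4.25)/2 × 1 = 4.795
  [10.25→11.25]: (4.25+3.38)/2 × 1 = 3.815
  Sum = 125.8075 mg/L·h
k_e = ln2 / t½ = 0.693147 / 3.04 = 0.2280 h^-1
Extrapolated tail: C_last / k_e = 3.38 / 0.228 = 14.825
AUC_0→∞ = 125.8075 + 14.825 = 140.6325 mg/L·h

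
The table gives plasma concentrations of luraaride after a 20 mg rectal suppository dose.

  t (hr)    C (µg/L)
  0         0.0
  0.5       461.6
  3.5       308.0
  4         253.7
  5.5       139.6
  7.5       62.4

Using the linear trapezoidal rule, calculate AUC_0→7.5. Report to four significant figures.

Trapezoidal AUC_0→7.5:
  [0→0.5]: (0.0+461.6)/2 × 0.5 = 115.4
  [0.5→3.5]: (461.6+308.0)/2 × 3 = 1154.4
  [3.5→4]: (308.0+253.7)/2 × 0.5 = 140.425
  [4→5.5]: (253.7+139.6)/2 × 1.5 = 294.975
  [5.5→7.5]: (139.6+62.4)/2 × 2 = 202.0
  Sum = 1907.2 µg/L·hr

AUC = 1907 µg/L·hr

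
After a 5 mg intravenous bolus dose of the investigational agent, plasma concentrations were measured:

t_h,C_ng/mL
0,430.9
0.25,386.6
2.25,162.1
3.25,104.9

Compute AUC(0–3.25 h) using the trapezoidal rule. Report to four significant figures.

AUC = 784.4 ng/mL·h

Trapezoidal AUC_0→3.25:
  [0→0.25]: (430.9+386.6)/2 × 0.25 = 102.1875
  [0.25→2.25]: (386.6+162.1)/2 × 2 = 548.7
  [2.25→3.25]: (162.1+104.9)/2 × 1 = 133.5
  Sum = 784.3875 ng/mL·h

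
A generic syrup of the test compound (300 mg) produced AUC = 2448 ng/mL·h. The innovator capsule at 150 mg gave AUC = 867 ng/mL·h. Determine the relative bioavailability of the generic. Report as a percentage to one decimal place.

F_rel = 141.2%

F_rel = (AUC_test/D_test) / (AUC_ref/D_ref)
      = (2448/300) / (867/150)
      = 8.16 / 5.78 = 1.4118 = 141.18%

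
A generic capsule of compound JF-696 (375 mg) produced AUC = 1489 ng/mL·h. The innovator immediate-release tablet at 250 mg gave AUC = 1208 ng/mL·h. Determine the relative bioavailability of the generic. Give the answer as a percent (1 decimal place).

F_rel = (AUC_test/D_test) / (AUC_ref/D_ref)
      = (1489/375) / (1208/250)
      = 3.97067 / 4.832 = 0.8217 = 82.17%

F_rel = 82.2%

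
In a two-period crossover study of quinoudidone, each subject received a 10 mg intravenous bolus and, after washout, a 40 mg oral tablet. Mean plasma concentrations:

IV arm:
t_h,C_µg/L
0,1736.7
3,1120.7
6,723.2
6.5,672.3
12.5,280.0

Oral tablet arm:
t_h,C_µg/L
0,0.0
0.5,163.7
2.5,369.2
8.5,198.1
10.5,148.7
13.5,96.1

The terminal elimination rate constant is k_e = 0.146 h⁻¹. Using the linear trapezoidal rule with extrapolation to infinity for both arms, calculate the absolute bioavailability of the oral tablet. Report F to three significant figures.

Trapezoidal AUC_0→12.5 (IV):
  [0→3]: (1736.7+1120.7)/2 × 3 = 4286.1
  [3→6]: (1120.7+723.2)/2 × 3 = 2765.85
  [6→6.5]: (723.2+672.3)/2 × 0.5 = 348.875
  [6.5→12.5]: (672.3+280.0)/2 × 6 = 2856.9
  Sum = 10257.725 µg/L·h
IV tail: 280.0/0.146 = 1917.808; AUC_iv,0→∞ = 10257.725 + 1917.808 = 12175.533 µg/L·h
Trapezoidal AUC_0→13.5 (oral tablet):
  [0→0.5]: (0.0+163.7)/2 × 0.5 = 40.925
  [0.5→2.5]: (163.7+369.2)/2 × 2 = 532.9
  [2.5→8.5]: (369.2+198.1)/2 × 6 = 1701.9
  [8.5→10.5]: (198.1+148.7)/2 × 2 = 346.8
  [10.5→13.5]: (148.7+96.1)/2 × 3 = 367.2
  Sum = 2989.725 µg/L·h
oral tablet tail: 96.1/0.146 = 658.219; AUC_ev,0→∞ = 2989.725 + 658.219 = 3647.944 µg/L·h
F = (AUC_ev/D_ev)/(AUC_iv/D_iv) = (3647.944/40)/(12175.533/10) = 91.1986/1217.5533 = 0.0749

F = 0.0749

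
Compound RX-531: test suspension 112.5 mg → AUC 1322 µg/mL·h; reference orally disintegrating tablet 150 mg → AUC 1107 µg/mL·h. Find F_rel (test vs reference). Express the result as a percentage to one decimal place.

F_rel = 159.2%

F_rel = (AUC_test/D_test) / (AUC_ref/D_ref)
      = (1322/112.5) / (1107/150)
      = 11.7511 / 7.38 = 1.5923 = 159.23%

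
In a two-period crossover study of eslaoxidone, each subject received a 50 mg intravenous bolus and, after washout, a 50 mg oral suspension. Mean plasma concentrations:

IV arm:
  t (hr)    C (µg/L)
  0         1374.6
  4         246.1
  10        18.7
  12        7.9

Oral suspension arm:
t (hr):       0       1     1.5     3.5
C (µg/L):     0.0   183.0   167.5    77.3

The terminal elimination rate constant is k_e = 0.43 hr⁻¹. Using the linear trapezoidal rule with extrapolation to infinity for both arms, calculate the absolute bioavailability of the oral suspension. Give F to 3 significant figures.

Trapezoidal AUC_0→12 (IV):
  [0→4]: (1374.6+246.1)/2 × 4 = 3241.4
  [4→10]: (246.1+18.7)/2 × 6 = 794.4
  [10→12]: (18.7+7.9)/2 × 2 = 26.6
  Sum = 4062.4 µg/L·hr
IV tail: 7.9/0.43 = 18.372; AUC_iv,0→∞ = 4062.4 + 18.372 = 4080.772 µg/L·hr
Trapezoidal AUC_0→3.5 (oral suspension):
  [0→1]: (0.0+183.0)/2 × 1 = 91.5
  [1→1.5]: (183.0+167.5)/2 × 0.5 = 87.625
  [1.5→3.5]: (167.5+77.3)/2 × 2 = 244.8
  Sum = 423.925 µg/L·hr
oral suspension tail: 77.3/0.43 = 179.767; AUC_ev,0→∞ = 423.925 + 179.767 = 603.692 µg/L·hr
F = (AUC_ev/D_ev)/(AUC_iv/D_iv) = (603.692/50)/(4080.772/50) = 12.07384/81.61544 = 0.1479

F = 0.148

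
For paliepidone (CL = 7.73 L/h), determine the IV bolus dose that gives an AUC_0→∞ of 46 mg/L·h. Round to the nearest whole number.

Dose_iv = CL × AUC_0→∞
     = 7.73 × 46 = 355.58 mg

Dose = 356 mg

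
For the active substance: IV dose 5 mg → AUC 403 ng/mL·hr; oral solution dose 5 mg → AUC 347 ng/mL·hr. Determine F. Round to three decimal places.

F = (AUC_ev / D_ev) / (AUC_iv / D_iv)
  = (347/5) / (403/5)
  = 69.4 / 80.6 = 0.8610

F = 0.861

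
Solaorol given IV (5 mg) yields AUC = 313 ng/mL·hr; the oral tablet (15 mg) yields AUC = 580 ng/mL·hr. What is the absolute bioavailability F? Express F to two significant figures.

F = (AUC_ev / D_ev) / (AUC_iv / D_iv)
  = (580/15) / (313/5)
  = 38.6667 / 62.6 = 0.6177

F = 0.62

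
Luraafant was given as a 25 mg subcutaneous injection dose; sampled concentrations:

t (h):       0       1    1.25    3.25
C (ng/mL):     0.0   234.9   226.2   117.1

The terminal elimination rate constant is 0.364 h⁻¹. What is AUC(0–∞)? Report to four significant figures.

Trapezoidal AUC_0→3.25:
  [0→1]: (0.0+234.9)/2 × 1 = 117.45
  [1→1.25]: (234.9+226.2)/2 × 0.25 = 57.6375
  [1.25→3.25]: (226.2+117.1)/2 × 2 = 343.3
  Sum = 518.3875 ng/mL·h
Extrapolated tail: C_last / k_e = 117.1 / 0.364 = 321.703
AUC_0→∞ = 518.3875 + 321.703 = 840.0905 ng/mL·h

AUC = 840.1 ng/mL·h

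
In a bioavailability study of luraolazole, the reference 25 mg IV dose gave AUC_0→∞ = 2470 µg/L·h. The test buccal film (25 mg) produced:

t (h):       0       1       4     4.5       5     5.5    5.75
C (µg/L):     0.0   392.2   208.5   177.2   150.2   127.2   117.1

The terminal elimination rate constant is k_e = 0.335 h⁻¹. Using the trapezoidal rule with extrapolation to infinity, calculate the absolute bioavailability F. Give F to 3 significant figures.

F = 0.698

Trapezoidal AUC_0→5.75 (buccal film):
  [0→1]: (0.0+392.2)/2 × 1 = 196.1
  [1→4]: (392.2+208.5)/2 × 3 = 901.05
  [4→4.5]: (208.5+177.2)/2 × 0.5 = 96.425
  [4.5→5]: (177.2+150.2)/2 × 0.5 = 81.85
  [5→5.5]: (150.2+127.2)/2 × 0.5 = 69.35
  [5.5→5.75]: (127.2+117.1)/2 × 0.25 = 30.5375
  Sum = 1375.3125 µg/L·h
Tail: C_last/k_e = 117.1/0.335 = 349.552
AUC_0→∞ (buccal film) = 1375.3125 + 349.552 = 1724.8645 µg/L·h
F = (AUC_ev/D_ev)/(AUC_iv/D_iv) = (1724.8645/25)/(2470/25) = 68.99458/98.8 = 0.6983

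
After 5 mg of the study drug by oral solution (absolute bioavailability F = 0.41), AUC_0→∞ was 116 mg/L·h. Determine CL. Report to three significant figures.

CL = F × Dose / AUC_0→∞
   = 0.41 × 5 / 116 = 0.0176724 L/h

CL = 0.0177 L/h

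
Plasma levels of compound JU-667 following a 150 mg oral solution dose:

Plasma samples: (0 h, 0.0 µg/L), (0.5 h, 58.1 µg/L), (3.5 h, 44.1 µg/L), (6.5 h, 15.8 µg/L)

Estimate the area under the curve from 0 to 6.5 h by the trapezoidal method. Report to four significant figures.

AUC = 257.7 µg/L·h

Trapezoidal AUC_0→6.5:
  [0→0.5]: (0.0+58.1)/2 × 0.5 = 14.525
  [0.5→3.5]: (58.1+44.1)/2 × 3 = 153.3
  [3.5→6.5]: (44.1+15.8)/2 × 3 = 89.85
  Sum = 257.675 µg/L·h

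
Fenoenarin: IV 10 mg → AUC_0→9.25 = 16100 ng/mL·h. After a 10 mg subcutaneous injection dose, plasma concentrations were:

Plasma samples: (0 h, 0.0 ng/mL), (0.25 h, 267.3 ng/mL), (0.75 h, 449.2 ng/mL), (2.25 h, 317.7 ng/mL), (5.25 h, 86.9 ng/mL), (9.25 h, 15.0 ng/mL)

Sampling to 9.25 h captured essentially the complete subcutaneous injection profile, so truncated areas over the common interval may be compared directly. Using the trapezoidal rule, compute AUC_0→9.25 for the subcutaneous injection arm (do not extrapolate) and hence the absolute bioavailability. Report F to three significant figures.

F = 0.0993

Trapezoidal AUC_0→9.25 (subcutaneous injection):
  [0→0.25]: (0.0+267.3)/2 × 0.25 = 33.4125
  [0.25→0.75]: (267.3+449.2)/2 × 0.5 = 179.125
  [0.75→2.25]: (449.2+317.7)/2 × 1.5 = 575.175
  [2.25→5.25]: (317.7+86.9)/2 × 3 = 606.9
  [5.25→9.25]: (86.9+15.0)/2 × 4 = 203.8
  Sum = 1598.4125 ng/mL·h
F = (AUC_ev/D_ev)/(AUC_iv/D_iv) = (1598.4125/10)/(16100/10) = 159.84125/1610 = 0.0993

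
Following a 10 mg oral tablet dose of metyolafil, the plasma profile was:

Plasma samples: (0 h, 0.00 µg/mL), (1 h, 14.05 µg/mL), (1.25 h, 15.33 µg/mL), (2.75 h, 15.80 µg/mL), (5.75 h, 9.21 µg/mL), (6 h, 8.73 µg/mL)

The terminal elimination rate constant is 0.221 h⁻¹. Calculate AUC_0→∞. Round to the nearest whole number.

Trapezoidal AUC_0→6:
  [0→1]: (0.00+14.05)/2 × 1 = 7.025
  [1→1.25]: (14.05+15.33)/2 × 0.25 = 3.6725
  [1.25→2.75]: (15.33+15.80)/2 × 1.5 = 23.3475
  [2.75→5.75]: (15.80+9.21)/2 × 3 = 37.515
  [5.75→6]: (9.21+8.73)/2 × 0.25 = 2.2425
  Sum = 73.8025 µg/mL·h
Extrapolated tail: C_last / k_e = 8.73 / 0.221 = 39.502
AUC_0→∞ = 73.8025 + 39.502 = 113.3045 µg/mL·h

AUC = 113 µg/mL·h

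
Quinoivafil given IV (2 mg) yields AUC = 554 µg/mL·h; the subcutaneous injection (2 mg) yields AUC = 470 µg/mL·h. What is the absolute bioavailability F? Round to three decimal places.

F = (AUC_ev / D_ev) / (AUC_iv / D_iv)
  = (470/2) / (554/2)
  = 235 / 277 = 0.8484

F = 0.848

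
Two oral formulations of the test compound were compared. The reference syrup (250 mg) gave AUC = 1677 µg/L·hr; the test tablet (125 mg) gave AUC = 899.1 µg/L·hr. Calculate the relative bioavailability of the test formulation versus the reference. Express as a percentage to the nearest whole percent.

F_rel = 107%

F_rel = (AUC_test/D_test) / (AUC_ref/D_ref)
      = (899.1/125) / (1677/250)
      = 7.1928 / 6.708 = 1.0723 = 107.23%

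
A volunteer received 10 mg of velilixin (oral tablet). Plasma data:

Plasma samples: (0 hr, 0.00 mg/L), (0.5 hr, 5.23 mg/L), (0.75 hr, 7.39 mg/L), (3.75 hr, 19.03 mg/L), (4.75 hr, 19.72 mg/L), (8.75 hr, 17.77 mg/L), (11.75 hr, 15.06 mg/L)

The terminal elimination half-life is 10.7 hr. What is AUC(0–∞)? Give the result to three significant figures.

AUC = 419 mg/L·hr

Trapezoidal AUC_0→11.75:
  [0→0.5]: (0.00+5.23)/2 × 0.5 = 1.3075
  [0.5→0.75]: (5.23+7.39)/2 × 0.25 = 1.5775
  [0.75→3.75]: (7.39+19.03)/2 × 3 = 39.63
  [3.75→4.75]: (19.03+19.72)/2 × 1 = 19.375
  [4.75→8.75]: (19.72+17.77)/2 × 4 = 74.98
  [8.75→11.75]: (17.77+15.06)/2 × 3 = 49.245
  Sum = 186.115 mg/L·hr
k_e = ln2 / t½ = 0.693147 / 10.7 = 0.0648 hr^-1
Extrapolated tail: C_last / k_e = 15.06 / 0.0648 = 232.407
AUC_0→∞ = 186.115 + 232.407 = 418.522 mg/L·hr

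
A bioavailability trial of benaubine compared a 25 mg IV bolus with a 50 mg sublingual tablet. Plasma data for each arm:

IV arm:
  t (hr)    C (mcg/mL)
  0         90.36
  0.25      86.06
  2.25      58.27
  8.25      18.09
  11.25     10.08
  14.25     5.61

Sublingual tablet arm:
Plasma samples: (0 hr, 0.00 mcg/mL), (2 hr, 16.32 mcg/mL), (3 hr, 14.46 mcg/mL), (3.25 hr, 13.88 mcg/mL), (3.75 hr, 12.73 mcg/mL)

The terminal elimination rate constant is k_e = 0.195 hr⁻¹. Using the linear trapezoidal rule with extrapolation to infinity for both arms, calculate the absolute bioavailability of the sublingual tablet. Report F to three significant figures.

Trapezoidal AUC_0→14.25 (IV):
  [0→0.25]: (90.36+86.06)/2 × 0.25 = 22.0525
  [0.25→2.25]: (86.06+58.27)/2 × 2 = 144.33
  [2.25→8.25]: (58.27+18.09)/2 × 6 = 229.08
  [8.25→11.25]: (18.09+10.08)/2 × 3 = 42.255
  [11.25→14.25]: (10.08+5.61)/2 × 3 = 23.535
  Sum = 461.2525 mcg/mL·hr
IV tail: 5.61/0.195 = 28.769; AUC_iv,0→∞ = 461.2525 + 28.769 = 490.0215 mcg/mL·hr
Trapezoidal AUC_0→3.75 (sublingual tablet):
  [0→2]: (0.00+16.32)/2 × 2 = 16.32
  [2→3]: (16.32+14.46)/2 × 1 = 15.39
  [3→3.25]: (14.46+13.88)/2 × 0.25 = 3.5425
  [3.25→3.75]: (13.88+12.73)/2 × 0.5 = 6.6525
  Sum = 41.905 mcg/mL·hr
sublingual tablet tail: 12.73/0.195 = 65.282; AUC_ev,0→∞ = 41.905 + 65.282 = 107.187 mcg/mL·hr
F = (AUC_ev/D_ev)/(AUC_iv/D_iv) = (107.187/50)/(490.0215/25) = 2.14374/19.60086 = 0.1094

F = 0.109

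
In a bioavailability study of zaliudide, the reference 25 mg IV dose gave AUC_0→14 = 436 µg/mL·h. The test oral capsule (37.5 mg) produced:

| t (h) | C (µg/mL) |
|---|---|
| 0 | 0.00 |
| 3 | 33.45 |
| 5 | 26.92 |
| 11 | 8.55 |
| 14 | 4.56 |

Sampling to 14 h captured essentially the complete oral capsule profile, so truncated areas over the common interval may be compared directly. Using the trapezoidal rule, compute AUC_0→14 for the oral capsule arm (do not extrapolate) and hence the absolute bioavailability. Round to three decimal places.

F = 0.362

Trapezoidal AUC_0→14 (oral capsule):
  [0→3]: (0.00+33.45)/2 × 3 = 50.175
  [3→5]: (33.45+26.92)/2 × 2 = 60.37
  [5→11]: (26.92+8.55)/2 × 6 = 106.41
  [11→14]: (8.55+4.56)/2 × 3 = 19.665
  Sum = 236.62 µg/mL·h
F = (AUC_ev/D_ev)/(AUC_iv/D_iv) = (236.62/37.5)/(436/25) = 6.30987/17.44 = 0.3618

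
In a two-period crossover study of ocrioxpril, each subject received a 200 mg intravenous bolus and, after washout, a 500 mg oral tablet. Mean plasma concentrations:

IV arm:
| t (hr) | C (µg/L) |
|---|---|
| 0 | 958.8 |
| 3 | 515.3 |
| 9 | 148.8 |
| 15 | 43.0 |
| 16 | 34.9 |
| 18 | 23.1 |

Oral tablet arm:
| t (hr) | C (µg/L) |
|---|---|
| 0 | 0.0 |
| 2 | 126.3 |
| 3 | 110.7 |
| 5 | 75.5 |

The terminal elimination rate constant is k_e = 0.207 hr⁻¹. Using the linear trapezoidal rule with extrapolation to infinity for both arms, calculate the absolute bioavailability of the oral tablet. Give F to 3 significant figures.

Trapezoidal AUC_0→18 (IV):
  [0→3]: (958.8+515.3)/2 × 3 = 2211.15
  [3→9]: (515.3+148.8)/2 × 6 = 1992.3
  [9→15]: (148.8+43.0)/2 × 6 = 575.4
  [15→16]: (43.0+34.9)/2 × 1 = 38.95
  [16→18]: (34.9+23.1)/2 × 2 = 58.0
  Sum = 4875.8 µg/L·hr
IV tail: 23.1/0.207 = 111.594; AUC_iv,0→∞ = 4875.8 + 111.594 = 4987.394 µg/L·hr
Trapezoidal AUC_0→5 (oral tablet):
  [0→2]: (0.0+126.3)/2 × 2 = 126.3
  [2→3]: (126.3+110.7)/2 × 1 = 118.5
  [3→5]: (110.7+75.5)/2 × 2 = 186.2
  Sum = 431.0 µg/L·hr
oral tablet tail: 75.5/0.207 = 364.734; AUC_ev,0→∞ = 431.0 + 364.734 = 795.734 µg/L·hr
F = (AUC_ev/D_ev)/(AUC_iv/D_iv) = (795.734/500)/(4987.394/200) = 1.591468/24.93697 = 0.0638

F = 0.0638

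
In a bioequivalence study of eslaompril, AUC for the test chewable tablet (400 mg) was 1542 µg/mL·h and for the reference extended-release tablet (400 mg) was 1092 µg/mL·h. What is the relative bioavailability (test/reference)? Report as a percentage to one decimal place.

F_rel = (AUC_test/D_test) / (AUC_ref/D_ref)
      = (1542/400) / (1092/400)
      = 3.855 / 2.73 = 1.4121 = 141.21%

F_rel = 141.2%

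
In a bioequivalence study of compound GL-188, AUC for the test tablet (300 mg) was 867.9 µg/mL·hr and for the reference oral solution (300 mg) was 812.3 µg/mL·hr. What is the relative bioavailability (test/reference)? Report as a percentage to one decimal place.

F_rel = (AUC_test/D_test) / (AUC_ref/D_ref)
      = (867.9/300) / (812.3/300)
      = 2.893 / 2.70767 = 1.0684 = 106.84%

F_rel = 106.8%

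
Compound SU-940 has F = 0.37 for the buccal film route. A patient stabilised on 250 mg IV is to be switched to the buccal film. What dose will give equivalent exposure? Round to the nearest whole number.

D_buccal = 676 mg

For equal systemic exposure: F × D_ev = D_iv
D_ev = D_iv / F = 250 / 0.37 = 675.676 mg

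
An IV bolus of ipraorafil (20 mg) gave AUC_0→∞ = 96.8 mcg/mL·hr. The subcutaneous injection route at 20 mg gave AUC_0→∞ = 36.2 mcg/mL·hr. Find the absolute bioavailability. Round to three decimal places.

F = (AUC_ev / D_ev) / (AUC_iv / D_iv)
  = (36.2/20) / (96.8/20)
  = 1.81 / 4.84 = 0.3740

F = 0.374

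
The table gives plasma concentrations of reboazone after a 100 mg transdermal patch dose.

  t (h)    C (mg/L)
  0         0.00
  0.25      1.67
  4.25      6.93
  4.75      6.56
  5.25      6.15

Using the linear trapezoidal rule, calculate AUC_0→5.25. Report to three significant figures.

AUC = 24.0 mg/L·h

Trapezoidal AUC_0→5.25:
  [0→0.25]: (0.00+1.67)/2 × 0.25 = 0.20875
  [0.25→4.25]: (1.67+6.93)/2 × 4 = 17.2
  [4.25→4.75]: (6.93+6.56)/2 × 0.5 = 3.3725
  [4.75→5.25]: (6.56+6.15)/2 × 0.5 = 3.1775
  Sum = 23.95875 mg/L·h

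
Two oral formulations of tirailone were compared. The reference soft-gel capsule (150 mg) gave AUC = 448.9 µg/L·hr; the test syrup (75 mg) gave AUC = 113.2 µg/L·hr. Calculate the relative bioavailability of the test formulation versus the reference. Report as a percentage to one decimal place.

F_rel = 50.4%

F_rel = (AUC_test/D_test) / (AUC_ref/D_ref)
      = (113.2/75) / (448.9/150)
      = 1.50933 / 2.99267 = 0.5043 = 50.43%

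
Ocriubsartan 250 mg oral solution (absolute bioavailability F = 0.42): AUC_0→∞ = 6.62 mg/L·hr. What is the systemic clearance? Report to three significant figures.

CL = 15.9 L/hr

CL = F × Dose / AUC_0→∞
   = 0.42 × 250 / 6.62 = 15.861 L/hr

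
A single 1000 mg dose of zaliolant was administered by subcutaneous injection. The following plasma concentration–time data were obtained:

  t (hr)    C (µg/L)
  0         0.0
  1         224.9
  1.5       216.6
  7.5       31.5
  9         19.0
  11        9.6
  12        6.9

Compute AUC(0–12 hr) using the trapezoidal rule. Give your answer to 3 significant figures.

Trapezoidal AUC_0→12:
  [0→1]: (0.0+224.9)/2 × 1 = 112.45
  [1→1.5]: (224.9+216.6)/2 × 0.5 = 110.375
  [1.5→7.5]: (216.6+31.5)/2 × 6 = 744.3
  [7.5→9]: (31.5+19.0)/2 × 1.5 = 37.875
  [9→11]: (19.0+9.6)/2 × 2 = 28.6
  [11→12]: (9.6+6.9)/2 × 1 = 8.25
  Sum = 1041.85 µg/L·hr

AUC = 1040 µg/L·hr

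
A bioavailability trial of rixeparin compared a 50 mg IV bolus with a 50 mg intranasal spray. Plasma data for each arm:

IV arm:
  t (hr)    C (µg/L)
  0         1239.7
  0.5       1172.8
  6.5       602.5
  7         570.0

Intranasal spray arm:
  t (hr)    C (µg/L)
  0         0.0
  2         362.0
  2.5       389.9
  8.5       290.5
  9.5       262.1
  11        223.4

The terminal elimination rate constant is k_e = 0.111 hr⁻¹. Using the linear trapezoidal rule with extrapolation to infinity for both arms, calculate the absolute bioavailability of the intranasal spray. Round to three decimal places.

F = 0.462

Trapezoidal AUC_0→7 (IV):
  [0→0.5]: (1239.7+1172.8)/2 × 0.5 = 603.125
  [0.5→6.5]: (1172.8+602.5)/2 × 6 = 5325.9
  [6.5→7]: (602.5+570.0)/2 × 0.5 = 293.125
  Sum = 6222.15 µg/L·hr
IV tail: 570.0/0.111 = 5135.135; AUC_iv,0→∞ = 6222.15 + 5135.135 = 11357.285 µg/L·hr
Trapezoidal AUC_0→11 (intranasal spray):
  [0→2]: (0.0+362.0)/2 × 2 = 362.0
  [2→2.5]: (362.0+389.9)/2 × 0.5 = 187.975
  [2.5→8.5]: (389.9+290.5)/2 × 6 = 2041.2
  [8.5→9.5]: (290.5+262.1)/2 × 1 = 276.3
  [9.5→11]: (262.1+223.4)/2 × 1.5 = 364.125
  Sum = 3231.6 µg/L·hr
intranasal spray tail: 223.4/0.111 = 2012.613; AUC_ev,0→∞ = 3231.6 + 2012.613 = 5244.213 µg/L·hr
F = (AUC_ev/D_ev)/(AUC_iv/D_iv) = (5244.213/50)/(11357.285/50) = 104.88426/227.1457 = 0.4617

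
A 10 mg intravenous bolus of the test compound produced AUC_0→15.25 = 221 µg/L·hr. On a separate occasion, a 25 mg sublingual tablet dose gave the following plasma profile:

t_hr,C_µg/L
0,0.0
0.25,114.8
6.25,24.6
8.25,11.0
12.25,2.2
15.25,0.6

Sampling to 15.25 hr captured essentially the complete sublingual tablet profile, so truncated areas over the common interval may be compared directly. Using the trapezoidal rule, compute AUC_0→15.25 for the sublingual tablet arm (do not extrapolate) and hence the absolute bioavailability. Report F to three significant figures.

Trapezoidal AUC_0→15.25 (sublingual tablet):
  [0→0.25]: (0.0+114.8)/2 × 0.25 = 14.35
  [0.25→6.25]: (114.8+24.6)/2 × 6 = 418.2
  [6.25→8.25]: (24.6+11.0)/2 × 2 = 35.6
  [8.25→12.25]: (11.0+2.2)/2 × 4 = 26.4
  [12.25→15.25]: (2.2+0.6)/2 × 3 = 4.2
  Sum = 498.75 µg/L·hr
F = (AUC_ev/D_ev)/(AUC_iv/D_iv) = (498.75/25)/(221/10) = 19.95/22.1 = 0.9027

F = 0.903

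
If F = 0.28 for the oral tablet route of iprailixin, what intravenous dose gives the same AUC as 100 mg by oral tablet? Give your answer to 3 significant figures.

D_iv = 28.0 mg

Systemic exposure from an extravascular dose = F × D_ev, so the equivalent IV dose is F × D_ev.
D_iv = F × D_ev = 0.28 × 100 = 28 mg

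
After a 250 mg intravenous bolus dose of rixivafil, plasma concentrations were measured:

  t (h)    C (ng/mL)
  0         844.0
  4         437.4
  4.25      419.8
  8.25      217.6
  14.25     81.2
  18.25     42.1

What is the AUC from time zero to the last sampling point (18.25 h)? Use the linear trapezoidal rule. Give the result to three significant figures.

Trapezoidal AUC_0→18.25:
  [0→4]: (844.0+437.4)/2 × 4 = 2562.8
  [4→4.25]: (437.4+419.8)/2 × 0.25 = 107.15
  [4.25→8.25]: (419.8+217.6)/2 × 4 = 1274.8
  [8.25→14.25]: (217.6+81.2)/2 × 6 = 896.4
  [14.25→18.25]: (81.2+42.1)/2 × 4 = 246.6
  Sum = 5087.75 ng/mL·h

AUC = 5090 ng/mL·h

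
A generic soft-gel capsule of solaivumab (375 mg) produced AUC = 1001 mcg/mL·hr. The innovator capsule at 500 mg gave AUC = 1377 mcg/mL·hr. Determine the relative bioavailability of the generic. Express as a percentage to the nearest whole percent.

F_rel = 97%

F_rel = (AUC_test/D_test) / (AUC_ref/D_ref)
      = (1001/375) / (1377/500)
      = 2.66933 / 2.754 = 0.9693 = 96.93%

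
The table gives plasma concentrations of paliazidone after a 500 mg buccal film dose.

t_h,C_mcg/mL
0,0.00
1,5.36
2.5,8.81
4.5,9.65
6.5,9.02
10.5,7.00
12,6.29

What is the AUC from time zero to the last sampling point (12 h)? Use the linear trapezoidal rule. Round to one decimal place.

Trapezoidal AUC_0→12:
  [0→1]: (0.00+5.36)/2 × 1 = 2.68
  [1→2.5]: (5.36+8.81)/2 × 1.5 = 10.6275
  [2.5→4.5]: (8.81+9.65)/2 × 2 = 18.46
  [4.5→6.5]: (9.65+9.02)/2 × 2 = 18.67
  [6.5→10.5]: (9.02+7.00)/2 × 4 = 32.04
  [10.5→12]: (7.00+6.29)/2 × 1.5 = 9.9675
  Sum = 92.445 mcg/mL·h

AUC = 92.4 mcg/mL·h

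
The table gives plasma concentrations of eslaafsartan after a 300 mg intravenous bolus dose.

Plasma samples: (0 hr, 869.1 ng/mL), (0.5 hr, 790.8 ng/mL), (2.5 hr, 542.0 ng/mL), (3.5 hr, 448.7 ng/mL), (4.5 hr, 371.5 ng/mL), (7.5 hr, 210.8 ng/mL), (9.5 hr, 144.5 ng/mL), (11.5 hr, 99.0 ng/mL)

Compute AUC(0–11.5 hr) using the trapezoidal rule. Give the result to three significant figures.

Trapezoidal AUC_0→11.5:
  [0→0.5]: (869.1+790.8)/2 × 0.5 = 414.975
  [0.5→2.5]: (790.8+542.0)/2 × 2 = 1332.8
  [2.5→3.5]: (542.0+448.7)/2 × 1 = 495.35
  [3.5→4.5]: (448.7+371.5)/2 × 1 = 410.1
  [4.5→7.5]: (371.5+210.8)/2 × 3 = 873.45
  [7.5→9.5]: (210.8+144.5)/2 × 2 = 355.3
  [9.5→11.5]: (144.5+99.0)/2 × 2 = 243.5
  Sum = 4125.475 ng/mL·hr

AUC = 4130 ng/mL·hr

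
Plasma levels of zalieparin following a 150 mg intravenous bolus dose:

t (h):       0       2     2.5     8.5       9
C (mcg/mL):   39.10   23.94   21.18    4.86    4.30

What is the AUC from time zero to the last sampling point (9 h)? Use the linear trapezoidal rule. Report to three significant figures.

Trapezoidal AUC_0→9:
  [0→2]: (39.10+23.94)/2 × 2 = 63.04
  [2→2.5]: (23.94+21.18)/2 × 0.5 = 11.28
  [2.5→8.5]: (21.18+4.86)/2 × 6 = 78.12
  [8.5→9]: (4.86+4.30)/2 × 0.5 = 2.29
  Sum = 154.73 mcg/mL·h

AUC = 155 mcg/mL·h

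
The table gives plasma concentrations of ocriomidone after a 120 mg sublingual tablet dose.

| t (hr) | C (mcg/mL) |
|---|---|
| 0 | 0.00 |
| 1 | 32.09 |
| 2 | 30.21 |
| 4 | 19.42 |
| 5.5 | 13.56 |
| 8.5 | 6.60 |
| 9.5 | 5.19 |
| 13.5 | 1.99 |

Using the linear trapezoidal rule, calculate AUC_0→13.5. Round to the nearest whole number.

Trapezoidal AUC_0→13.5:
  [0→1]: (0.00+32.09)/2 × 1 = 16.045
  [1→2]: (32.09+30.21)/2 × 1 = 31.15
  [2→4]: (30.21+19.42)/2 × 2 = 49.63
  [4→5.5]: (19.42+13.56)/2 × 1.5 = 24.735
  [5.5→8.5]: (13.56+6.60)/2 × 3 = 30.24
  [8.5→9.5]: (6.60+5.19)/2 × 1 = 5.895
  [9.5→13.5]: (5.19+1.99)/2 × 4 = 14.36
  Sum = 172.055 mcg/mL·hr

AUC = 172 mcg/mL·hr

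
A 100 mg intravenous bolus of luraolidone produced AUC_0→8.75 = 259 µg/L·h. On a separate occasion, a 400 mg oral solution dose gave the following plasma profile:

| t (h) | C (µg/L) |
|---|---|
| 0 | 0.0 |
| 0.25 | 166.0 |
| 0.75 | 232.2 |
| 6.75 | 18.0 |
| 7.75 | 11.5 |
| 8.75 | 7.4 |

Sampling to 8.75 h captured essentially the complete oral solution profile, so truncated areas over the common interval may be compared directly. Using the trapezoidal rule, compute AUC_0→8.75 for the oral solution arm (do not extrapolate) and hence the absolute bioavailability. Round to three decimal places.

F = 0.864

Trapezoidal AUC_0→8.75 (oral solution):
  [0→0.25]: (0.0+166.0)/2 × 0.25 = 20.75
  [0.25→0.75]: (166.0+232.2)/2 × 0.5 = 99.55
  [0.75→6.75]: (232.2+18.0)/2 × 6 = 750.6
  [6.75→7.75]: (18.0+11.5)/2 × 1 = 14.75
  [7.75→8.75]: (11.5+7.4)/2 × 1 = 9.45
  Sum = 895.1 µg/L·h
F = (AUC_ev/D_ev)/(AUC_iv/D_iv) = (895.1/400)/(259/100) = 2.23775/2.59 = 0.8640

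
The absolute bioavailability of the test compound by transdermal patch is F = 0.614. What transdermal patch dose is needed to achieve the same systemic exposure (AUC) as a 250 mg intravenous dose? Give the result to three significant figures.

For equal systemic exposure: F × D_ev = D_iv
D_ev = D_iv / F = 250 / 0.614 = 407.166 mg

D_transdermal = 407 mg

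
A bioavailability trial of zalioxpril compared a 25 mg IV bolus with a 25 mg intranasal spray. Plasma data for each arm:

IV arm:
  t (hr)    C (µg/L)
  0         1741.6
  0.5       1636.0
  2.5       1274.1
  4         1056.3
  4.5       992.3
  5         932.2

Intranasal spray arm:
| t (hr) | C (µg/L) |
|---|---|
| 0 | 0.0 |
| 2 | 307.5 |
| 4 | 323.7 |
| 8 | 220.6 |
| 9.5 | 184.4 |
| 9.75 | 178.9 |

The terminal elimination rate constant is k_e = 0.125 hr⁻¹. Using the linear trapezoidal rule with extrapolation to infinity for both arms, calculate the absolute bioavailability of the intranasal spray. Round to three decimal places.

Trapezoidal AUC_0→5 (IV):
  [0→0.5]: (1741.6+1636.0)/2 × 0.5 = 844.4
  [0.5→2.5]: (1636.0+1274.1)/2 × 2 = 2910.1
  [2.5→4]: (1274.1+1056.3)/2 × 1.5 = 1747.8
  [4→4.5]: (1056.3+992.3)/2 × 0.5 = 512.15
  [4.5→5]: (992.3+932.2)/2 × 0.5 = 481.125
  Sum = 6495.575 µg/L·hr
IV tail: 932.2/0.125 = 7457.600; AUC_iv,0→∞ = 6495.575 + 7457.600 = 13953.175 µg/L·hr
Trapezoidal AUC_0→9.75 (intranasal spray):
  [0→2]: (0.0+307.5)/2 × 2 = 307.5
  [2→4]: (307.5+323.7)/2 × 2 = 631.2
  [4→8]: (323.7+220.6)/2 × 4 = 1088.6
  [8→9.5]: (220.6+184.4)/2 × 1.5 = 303.75
  [9.5→9.75]: (184.4+178.9)/2 × 0.25 = 45.4125
  Sum = 2376.4625 µg/L·hr
intranasal spray tail: 178.9/0.125 = 1431.200; AUC_ev,0→∞ = 2376.4625 + 1431.200 = 3807.6625 µg/L·hr
F = (AUC_ev/D_ev)/(AUC_iv/D_iv) = (3807.6625/25)/(13953.175/25) = 152.3065/558.127 = 0.2729

F = 0.273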